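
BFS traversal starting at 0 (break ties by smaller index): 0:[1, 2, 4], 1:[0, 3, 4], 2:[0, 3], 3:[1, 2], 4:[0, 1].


BFS queue: start with [0]
Visit order: [0, 1, 2, 4, 3]


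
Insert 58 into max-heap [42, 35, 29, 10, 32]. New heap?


Append 58: [42, 35, 29, 10, 32, 58]
Bubble up: swap idx 5(58) with idx 2(29); swap idx 2(58) with idx 0(42)
Result: [58, 35, 42, 10, 32, 29]


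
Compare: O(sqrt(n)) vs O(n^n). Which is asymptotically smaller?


sublinear grows slower than n^n
O(sqrt(n)) is asymptotically smaller; O(n^n) grows faster


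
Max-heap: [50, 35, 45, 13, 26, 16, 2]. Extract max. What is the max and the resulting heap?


Max = 50
Replace root with last, heapify down
Resulting heap: [45, 35, 16, 13, 26, 2]


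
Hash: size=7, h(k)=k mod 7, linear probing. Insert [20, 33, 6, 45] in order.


Insertions: 20->slot 6; 33->slot 5; 6->slot 0; 45->slot 3
Table: [6, None, None, 45, None, 33, 20]


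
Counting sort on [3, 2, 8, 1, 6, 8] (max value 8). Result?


Count array: [0, 1, 1, 1, 0, 0, 1, 0, 2]
Reconstruct: [1, 2, 3, 6, 8, 8]


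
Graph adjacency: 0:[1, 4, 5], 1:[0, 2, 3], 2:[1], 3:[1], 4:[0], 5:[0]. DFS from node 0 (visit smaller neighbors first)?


DFS stack-based: start with [0]
Visit order: [0, 1, 2, 3, 4, 5]


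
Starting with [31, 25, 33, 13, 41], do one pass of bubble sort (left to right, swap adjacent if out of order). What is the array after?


After one pass: [25, 31, 13, 33, 41]


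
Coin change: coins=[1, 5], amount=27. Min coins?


dp[0]=0; dp[i]=1+min(dp[i-c] for c in coins)
...dp[22]=6, dp[23]=7, dp[24]=8, dp[25]=5, dp[26]=6, dp[27]=7
Minimum coins for 27 = 7


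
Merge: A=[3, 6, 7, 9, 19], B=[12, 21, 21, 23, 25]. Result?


Compare heads, take smaller each step.
Merged: [3, 6, 7, 9, 12, 19, 21, 21, 23, 25]


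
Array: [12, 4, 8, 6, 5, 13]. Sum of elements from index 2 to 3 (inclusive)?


Prefix sums: [0, 12, 16, 24, 30, 35, 48]
Sum[2..3] = prefix[4] - prefix[2] = 30 - 16 = 14


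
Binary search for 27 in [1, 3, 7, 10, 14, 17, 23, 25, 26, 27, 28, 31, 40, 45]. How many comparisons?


Search for 27:
[0,13] mid=6 arr[6]=23
[7,13] mid=10 arr[10]=28
[7,9] mid=8 arr[8]=26
[9,9] mid=9 arr[9]=27
Total: 4 comparisons


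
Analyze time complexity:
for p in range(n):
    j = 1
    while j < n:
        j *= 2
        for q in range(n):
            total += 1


Per nesting level: O(n) * O(log n) * O(n) = O(n^2 log n)
Complexity: O(n^2 log n)


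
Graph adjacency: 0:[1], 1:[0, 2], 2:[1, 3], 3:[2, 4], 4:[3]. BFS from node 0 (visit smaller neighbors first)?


BFS queue: start with [0]
Visit order: [0, 1, 2, 3, 4]


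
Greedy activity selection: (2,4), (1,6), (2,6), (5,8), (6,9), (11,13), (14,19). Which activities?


Greedy: pick earliest-ending, then skip overlaps.
Selected (4 activities): [(2, 4), (5, 8), (11, 13), (14, 19)]


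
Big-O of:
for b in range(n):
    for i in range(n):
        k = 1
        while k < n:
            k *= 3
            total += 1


Per nesting level: O(n) * O(n) * O(log n) = O(n^2 log n)
Complexity: O(n^2 log n)


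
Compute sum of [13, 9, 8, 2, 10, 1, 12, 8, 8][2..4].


Prefix sums: [0, 13, 22, 30, 32, 42, 43, 55, 63, 71]
Sum[2..4] = prefix[5] - prefix[2] = 42 - 22 = 20


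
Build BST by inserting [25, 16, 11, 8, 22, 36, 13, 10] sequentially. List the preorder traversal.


Root = 25; build tree by BST insertion.
Preorder traversal: [25, 16, 11, 8, 10, 13, 22, 36]


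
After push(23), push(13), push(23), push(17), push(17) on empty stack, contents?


push(23) -> [23]
push(13) -> [23, 13]
push(23) -> [23, 13, 23]
push(17) -> [23, 13, 23, 17]
push(17) -> [23, 13, 23, 17, 17]
Final stack (bottom to top): [23, 13, 23, 17, 17]


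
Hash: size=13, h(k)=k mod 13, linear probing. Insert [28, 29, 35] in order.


Insertions: 28->slot 2; 29->slot 3; 35->slot 9
Table: [None, None, 28, 29, None, None, None, None, None, 35, None, None, None]


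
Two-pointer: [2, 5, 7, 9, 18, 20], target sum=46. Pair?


Two pointers: lo=0, hi=5
No pair sums to 46


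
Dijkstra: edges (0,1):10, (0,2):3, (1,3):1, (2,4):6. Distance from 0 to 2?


Dijkstra from 0:
Distances: {0: 0, 1: 10, 2: 3, 3: 11, 4: 9}
Shortest distance to 2 = 3, path = [0, 2]


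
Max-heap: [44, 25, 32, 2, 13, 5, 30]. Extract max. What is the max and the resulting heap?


Max = 44
Replace root with last, heapify down
Resulting heap: [32, 25, 30, 2, 13, 5]


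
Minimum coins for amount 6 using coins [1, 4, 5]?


dp[0]=0; dp[i]=1+min(dp[i-c] for c in coins)
...dp[1]=1, dp[2]=2, dp[3]=3, dp[4]=1, dp[5]=1, dp[6]=2
Minimum coins for 6 = 2


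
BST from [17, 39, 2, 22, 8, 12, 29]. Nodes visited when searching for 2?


BST root = 17
Search for 2: compare at each node
Path: [17, 2]


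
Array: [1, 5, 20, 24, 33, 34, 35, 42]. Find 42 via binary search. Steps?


Search for 42:
[0,7] mid=3 arr[3]=24
[4,7] mid=5 arr[5]=34
[6,7] mid=6 arr[6]=35
[7,7] mid=7 arr[7]=42
Total: 4 comparisons


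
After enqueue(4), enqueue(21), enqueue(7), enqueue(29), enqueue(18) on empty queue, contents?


enqueue(4) -> [4]
enqueue(21) -> [4, 21]
enqueue(7) -> [4, 21, 7]
enqueue(29) -> [4, 21, 7, 29]
enqueue(18) -> [4, 21, 7, 29, 18]
Final queue (front to back): [4, 21, 7, 29, 18]


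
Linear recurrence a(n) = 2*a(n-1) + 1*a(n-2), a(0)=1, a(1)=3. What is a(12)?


Build bottom-up:
...a(10)=8119, a(11)=19601, a(12)=2*19601+1*8119=47321


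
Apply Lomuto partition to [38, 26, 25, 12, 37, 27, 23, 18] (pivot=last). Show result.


Elements <= 18 go left of pivot.
Result: [12, 18, 25, 38, 37, 27, 23, 26], pivot at index 1


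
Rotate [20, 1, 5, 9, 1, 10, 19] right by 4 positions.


Right rotate by 4: [9, 1, 10, 19, 20, 1, 5]


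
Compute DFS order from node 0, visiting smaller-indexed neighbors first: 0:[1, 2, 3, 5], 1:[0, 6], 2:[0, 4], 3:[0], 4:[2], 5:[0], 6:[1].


DFS stack-based: start with [0]
Visit order: [0, 1, 6, 2, 4, 3, 5]


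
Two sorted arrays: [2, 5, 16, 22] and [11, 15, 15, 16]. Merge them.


Compare heads, take smaller each step.
Merged: [2, 5, 11, 15, 15, 16, 16, 22]


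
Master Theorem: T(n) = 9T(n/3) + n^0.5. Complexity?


a=9, b=3, c=0.5. log_3(9)=2 > c=0.5. Case 1: O(n^log_b(a)) = O(n^2)
Complexity: O(n^2)


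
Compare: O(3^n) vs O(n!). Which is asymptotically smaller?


exponential (base 3) grows slower than factorial
O(3^n) is asymptotically smaller; O(n!) grows faster


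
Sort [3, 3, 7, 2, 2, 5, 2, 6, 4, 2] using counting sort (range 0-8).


Count array: [0, 0, 4, 2, 1, 1, 1, 1, 0]
Reconstruct: [2, 2, 2, 2, 3, 3, 4, 5, 6, 7]


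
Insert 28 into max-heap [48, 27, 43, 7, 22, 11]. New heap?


Append 28: [48, 27, 43, 7, 22, 11, 28]
Bubble up: no swaps needed
Result: [48, 27, 43, 7, 22, 11, 28]


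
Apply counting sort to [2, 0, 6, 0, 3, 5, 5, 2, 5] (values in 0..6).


Count array: [2, 0, 2, 1, 0, 3, 1]
Reconstruct: [0, 0, 2, 2, 3, 5, 5, 5, 6]


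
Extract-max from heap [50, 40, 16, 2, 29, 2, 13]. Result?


Max = 50
Replace root with last, heapify down
Resulting heap: [40, 29, 16, 2, 13, 2]


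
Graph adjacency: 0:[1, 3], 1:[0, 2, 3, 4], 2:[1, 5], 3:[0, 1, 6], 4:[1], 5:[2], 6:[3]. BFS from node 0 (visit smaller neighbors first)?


BFS queue: start with [0]
Visit order: [0, 1, 3, 2, 4, 6, 5]


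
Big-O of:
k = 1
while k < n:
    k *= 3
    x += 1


Per nesting level: O(log n) = O(log n)
Complexity: O(log n)


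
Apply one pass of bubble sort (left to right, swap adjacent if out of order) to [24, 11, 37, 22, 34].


After one pass: [11, 24, 22, 34, 37]


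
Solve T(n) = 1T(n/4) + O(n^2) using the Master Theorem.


a=1, b=4, c=2. log_4(1)=0 < c=2. Case 3: O(n^c) = O(n^2)
Complexity: O(n^2)


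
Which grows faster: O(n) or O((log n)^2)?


polylogarithmic grows slower than linear
O((log n)^2) is asymptotically smaller; O(n) grows faster


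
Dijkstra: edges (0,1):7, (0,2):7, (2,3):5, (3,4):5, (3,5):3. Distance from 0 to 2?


Dijkstra from 0:
Distances: {0: 0, 1: 7, 2: 7, 3: 12, 4: 17, 5: 15}
Shortest distance to 2 = 7, path = [0, 2]


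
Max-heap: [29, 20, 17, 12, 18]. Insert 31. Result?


Append 31: [29, 20, 17, 12, 18, 31]
Bubble up: swap idx 5(31) with idx 2(17); swap idx 2(31) with idx 0(29)
Result: [31, 20, 29, 12, 18, 17]


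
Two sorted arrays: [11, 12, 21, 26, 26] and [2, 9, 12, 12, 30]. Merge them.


Compare heads, take smaller each step.
Merged: [2, 9, 11, 12, 12, 12, 21, 26, 26, 30]


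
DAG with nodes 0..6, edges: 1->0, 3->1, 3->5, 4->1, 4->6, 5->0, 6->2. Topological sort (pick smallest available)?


Kahn's algorithm, process smallest node first
Order: [3, 4, 1, 5, 0, 6, 2]


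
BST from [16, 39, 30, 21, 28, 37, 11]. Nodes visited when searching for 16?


BST root = 16
Search for 16: compare at each node
Path: [16]


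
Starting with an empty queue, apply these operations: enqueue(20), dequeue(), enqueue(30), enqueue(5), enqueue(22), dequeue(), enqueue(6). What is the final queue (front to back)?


enqueue(20) -> [20]
dequeue() returns 20 -> []
enqueue(30) -> [30]
enqueue(5) -> [30, 5]
enqueue(22) -> [30, 5, 22]
dequeue() returns 30 -> [5, 22]
enqueue(6) -> [5, 22, 6]
Final queue (front to back): [5, 22, 6]


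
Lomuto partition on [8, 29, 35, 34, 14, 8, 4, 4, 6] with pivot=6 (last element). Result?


Elements <= 6 go left of pivot.
Result: [4, 4, 6, 34, 14, 8, 8, 29, 35], pivot at index 2


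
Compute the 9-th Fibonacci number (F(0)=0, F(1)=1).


F(n)=F(n-1)+F(n-2)
...F(7)=13, F(8)=21, F(9)=34


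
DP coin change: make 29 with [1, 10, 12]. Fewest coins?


dp[0]=0; dp[i]=1+min(dp[i-c] for c in coins)
...dp[24]=2, dp[25]=3, dp[26]=4, dp[27]=5, dp[28]=6, dp[29]=7
Minimum coins for 29 = 7


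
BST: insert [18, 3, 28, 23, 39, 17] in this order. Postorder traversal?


Root = 18; build tree by BST insertion.
Postorder traversal: [17, 3, 23, 39, 28, 18]


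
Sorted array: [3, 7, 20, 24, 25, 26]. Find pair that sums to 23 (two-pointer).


Two pointers: lo=0, hi=5
Found pair: (3, 20) summing to 23


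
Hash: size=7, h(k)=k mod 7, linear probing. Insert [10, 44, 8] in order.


Insertions: 10->slot 3; 44->slot 2; 8->slot 1
Table: [None, 8, 44, 10, None, None, None]


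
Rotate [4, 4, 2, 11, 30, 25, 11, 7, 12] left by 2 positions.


Left rotate by 2: [2, 11, 30, 25, 11, 7, 12, 4, 4]


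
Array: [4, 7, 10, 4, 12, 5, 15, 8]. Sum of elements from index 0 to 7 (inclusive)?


Prefix sums: [0, 4, 11, 21, 25, 37, 42, 57, 65]
Sum[0..7] = prefix[8] - prefix[0] = 65 - 0 = 65


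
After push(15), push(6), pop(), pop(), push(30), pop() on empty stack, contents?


push(15) -> [15]
push(6) -> [15, 6]
pop() returns 6 -> [15]
pop() returns 15 -> []
push(30) -> [30]
pop() returns 30 -> []
Final stack (bottom to top): []


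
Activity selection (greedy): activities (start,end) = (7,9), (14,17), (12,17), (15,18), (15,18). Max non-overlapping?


Greedy: pick earliest-ending, then skip overlaps.
Selected (2 activities): [(7, 9), (14, 17)]


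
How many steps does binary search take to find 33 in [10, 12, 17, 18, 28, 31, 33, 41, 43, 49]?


Search for 33:
[0,9] mid=4 arr[4]=28
[5,9] mid=7 arr[7]=41
[5,6] mid=5 arr[5]=31
[6,6] mid=6 arr[6]=33
Total: 4 comparisons


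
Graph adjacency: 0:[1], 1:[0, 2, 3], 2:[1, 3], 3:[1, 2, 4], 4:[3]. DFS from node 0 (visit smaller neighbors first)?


DFS stack-based: start with [0]
Visit order: [0, 1, 2, 3, 4]


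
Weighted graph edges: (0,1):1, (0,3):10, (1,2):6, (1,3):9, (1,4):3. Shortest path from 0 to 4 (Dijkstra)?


Dijkstra from 0:
Distances: {0: 0, 1: 1, 2: 7, 3: 10, 4: 4}
Shortest distance to 4 = 4, path = [0, 1, 4]


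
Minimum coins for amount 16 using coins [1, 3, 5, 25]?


dp[0]=0; dp[i]=1+min(dp[i-c] for c in coins)
...dp[11]=3, dp[12]=4, dp[13]=3, dp[14]=4, dp[15]=3, dp[16]=4
Minimum coins for 16 = 4


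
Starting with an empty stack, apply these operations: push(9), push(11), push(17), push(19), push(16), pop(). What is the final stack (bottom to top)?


push(9) -> [9]
push(11) -> [9, 11]
push(17) -> [9, 11, 17]
push(19) -> [9, 11, 17, 19]
push(16) -> [9, 11, 17, 19, 16]
pop() returns 16 -> [9, 11, 17, 19]
Final stack (bottom to top): [9, 11, 17, 19]


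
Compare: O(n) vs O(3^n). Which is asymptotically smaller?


linear grows slower than exponential (base 3)
O(n) is asymptotically smaller; O(3^n) grows faster


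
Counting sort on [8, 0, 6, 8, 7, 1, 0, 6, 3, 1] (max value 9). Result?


Count array: [2, 2, 0, 1, 0, 0, 2, 1, 2, 0]
Reconstruct: [0, 0, 1, 1, 3, 6, 6, 7, 8, 8]


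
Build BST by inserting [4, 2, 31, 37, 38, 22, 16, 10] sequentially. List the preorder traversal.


Root = 4; build tree by BST insertion.
Preorder traversal: [4, 2, 31, 22, 16, 10, 37, 38]


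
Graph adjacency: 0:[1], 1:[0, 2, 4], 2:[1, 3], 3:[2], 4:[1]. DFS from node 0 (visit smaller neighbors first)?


DFS stack-based: start with [0]
Visit order: [0, 1, 2, 3, 4]


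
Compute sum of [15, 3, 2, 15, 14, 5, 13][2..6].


Prefix sums: [0, 15, 18, 20, 35, 49, 54, 67]
Sum[2..6] = prefix[7] - prefix[2] = 67 - 18 = 49


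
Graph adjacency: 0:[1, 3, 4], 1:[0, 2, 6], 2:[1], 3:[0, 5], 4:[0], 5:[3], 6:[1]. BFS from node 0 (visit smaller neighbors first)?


BFS queue: start with [0]
Visit order: [0, 1, 3, 4, 2, 6, 5]


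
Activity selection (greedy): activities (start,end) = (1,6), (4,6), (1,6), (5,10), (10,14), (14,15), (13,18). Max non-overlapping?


Greedy: pick earliest-ending, then skip overlaps.
Selected (3 activities): [(1, 6), (10, 14), (14, 15)]


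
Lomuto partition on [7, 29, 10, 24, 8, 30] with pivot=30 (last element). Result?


Elements <= 30 go left of pivot.
Result: [7, 29, 10, 24, 8, 30], pivot at index 5


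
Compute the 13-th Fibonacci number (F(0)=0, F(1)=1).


F(n)=F(n-1)+F(n-2)
...F(11)=89, F(12)=144, F(13)=233


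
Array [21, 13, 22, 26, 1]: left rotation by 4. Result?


Left rotate by 4: [1, 21, 13, 22, 26]


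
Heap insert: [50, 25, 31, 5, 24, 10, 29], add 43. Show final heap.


Append 43: [50, 25, 31, 5, 24, 10, 29, 43]
Bubble up: swap idx 7(43) with idx 3(5); swap idx 3(43) with idx 1(25)
Result: [50, 43, 31, 25, 24, 10, 29, 5]


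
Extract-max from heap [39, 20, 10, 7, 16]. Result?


Max = 39
Replace root with last, heapify down
Resulting heap: [20, 16, 10, 7]


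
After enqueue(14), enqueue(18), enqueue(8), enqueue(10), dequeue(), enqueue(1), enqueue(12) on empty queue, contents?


enqueue(14) -> [14]
enqueue(18) -> [14, 18]
enqueue(8) -> [14, 18, 8]
enqueue(10) -> [14, 18, 8, 10]
dequeue() returns 14 -> [18, 8, 10]
enqueue(1) -> [18, 8, 10, 1]
enqueue(12) -> [18, 8, 10, 1, 12]
Final queue (front to back): [18, 8, 10, 1, 12]


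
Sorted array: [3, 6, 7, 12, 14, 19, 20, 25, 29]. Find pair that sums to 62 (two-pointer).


Two pointers: lo=0, hi=8
No pair sums to 62


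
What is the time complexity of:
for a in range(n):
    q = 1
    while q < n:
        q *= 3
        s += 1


Per nesting level: O(n) * O(log n) = O(n log n)
Complexity: O(n log n)


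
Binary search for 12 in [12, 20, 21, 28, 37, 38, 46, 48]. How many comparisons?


Search for 12:
[0,7] mid=3 arr[3]=28
[0,2] mid=1 arr[1]=20
[0,0] mid=0 arr[0]=12
Total: 3 comparisons


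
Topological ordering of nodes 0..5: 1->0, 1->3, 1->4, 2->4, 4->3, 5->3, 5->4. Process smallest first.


Kahn's algorithm, process smallest node first
Order: [1, 0, 2, 5, 4, 3]


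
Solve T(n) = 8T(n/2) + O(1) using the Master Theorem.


a=8, b=2, c=0. log_2(8)=3 > c=0. Case 1: O(n^log_b(a)) = O(n^3)
Complexity: O(n^3)


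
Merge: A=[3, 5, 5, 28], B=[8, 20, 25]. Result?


Compare heads, take smaller each step.
Merged: [3, 5, 5, 8, 20, 25, 28]


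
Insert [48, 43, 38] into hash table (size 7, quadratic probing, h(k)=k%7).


Insertions: 48->slot 6; 43->slot 1; 38->slot 3
Table: [None, 43, None, 38, None, None, 48]


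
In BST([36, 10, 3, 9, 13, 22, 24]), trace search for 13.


BST root = 36
Search for 13: compare at each node
Path: [36, 10, 13]


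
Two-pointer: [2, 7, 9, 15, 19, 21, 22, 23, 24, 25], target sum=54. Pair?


Two pointers: lo=0, hi=9
No pair sums to 54


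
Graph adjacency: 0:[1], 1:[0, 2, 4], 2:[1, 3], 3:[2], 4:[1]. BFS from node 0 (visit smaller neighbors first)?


BFS queue: start with [0]
Visit order: [0, 1, 2, 4, 3]


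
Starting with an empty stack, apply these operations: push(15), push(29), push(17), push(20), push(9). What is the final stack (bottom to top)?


push(15) -> [15]
push(29) -> [15, 29]
push(17) -> [15, 29, 17]
push(20) -> [15, 29, 17, 20]
push(9) -> [15, 29, 17, 20, 9]
Final stack (bottom to top): [15, 29, 17, 20, 9]


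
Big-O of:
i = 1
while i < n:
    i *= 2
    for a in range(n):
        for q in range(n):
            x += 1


Per nesting level: O(log n) * O(n) * O(n) = O(n^2 log n)
Complexity: O(n^2 log n)


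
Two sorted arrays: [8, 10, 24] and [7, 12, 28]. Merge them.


Compare heads, take smaller each step.
Merged: [7, 8, 10, 12, 24, 28]


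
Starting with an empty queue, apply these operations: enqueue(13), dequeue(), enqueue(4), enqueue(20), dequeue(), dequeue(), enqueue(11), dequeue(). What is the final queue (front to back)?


enqueue(13) -> [13]
dequeue() returns 13 -> []
enqueue(4) -> [4]
enqueue(20) -> [4, 20]
dequeue() returns 4 -> [20]
dequeue() returns 20 -> []
enqueue(11) -> [11]
dequeue() returns 11 -> []
Final queue (front to back): []


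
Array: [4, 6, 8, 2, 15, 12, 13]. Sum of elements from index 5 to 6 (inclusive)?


Prefix sums: [0, 4, 10, 18, 20, 35, 47, 60]
Sum[5..6] = prefix[7] - prefix[5] = 60 - 35 = 25


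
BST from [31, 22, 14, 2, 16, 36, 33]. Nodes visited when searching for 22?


BST root = 31
Search for 22: compare at each node
Path: [31, 22]


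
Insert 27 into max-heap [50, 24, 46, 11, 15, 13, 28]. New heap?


Append 27: [50, 24, 46, 11, 15, 13, 28, 27]
Bubble up: swap idx 7(27) with idx 3(11); swap idx 3(27) with idx 1(24)
Result: [50, 27, 46, 24, 15, 13, 28, 11]


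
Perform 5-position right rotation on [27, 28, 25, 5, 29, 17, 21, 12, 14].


Right rotate by 5: [29, 17, 21, 12, 14, 27, 28, 25, 5]


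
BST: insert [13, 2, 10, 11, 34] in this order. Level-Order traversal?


Root = 13; build tree by BST insertion.
Level-Order traversal: [13, 2, 34, 10, 11]


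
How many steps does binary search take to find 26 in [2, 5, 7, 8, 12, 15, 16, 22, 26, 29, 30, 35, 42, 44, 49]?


Search for 26:
[0,14] mid=7 arr[7]=22
[8,14] mid=11 arr[11]=35
[8,10] mid=9 arr[9]=29
[8,8] mid=8 arr[8]=26
Total: 4 comparisons


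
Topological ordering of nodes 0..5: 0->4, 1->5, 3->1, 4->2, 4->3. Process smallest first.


Kahn's algorithm, process smallest node first
Order: [0, 4, 2, 3, 1, 5]


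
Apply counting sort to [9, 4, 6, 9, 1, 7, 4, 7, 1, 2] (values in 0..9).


Count array: [0, 2, 1, 0, 2, 0, 1, 2, 0, 2]
Reconstruct: [1, 1, 2, 4, 4, 6, 7, 7, 9, 9]


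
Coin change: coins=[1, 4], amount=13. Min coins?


dp[0]=0; dp[i]=1+min(dp[i-c] for c in coins)
...dp[8]=2, dp[9]=3, dp[10]=4, dp[11]=5, dp[12]=3, dp[13]=4
Minimum coins for 13 = 4


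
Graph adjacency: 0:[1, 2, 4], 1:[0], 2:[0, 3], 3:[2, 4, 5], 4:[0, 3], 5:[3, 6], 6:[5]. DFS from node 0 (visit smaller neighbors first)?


DFS stack-based: start with [0]
Visit order: [0, 1, 2, 3, 4, 5, 6]


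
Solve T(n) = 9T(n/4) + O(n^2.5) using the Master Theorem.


a=9, b=4, c=2.5. log_4(9)=1.585 < c=2.5. Case 3: O(n^c) = O(n^2.500)
Complexity: O(n^2.500)


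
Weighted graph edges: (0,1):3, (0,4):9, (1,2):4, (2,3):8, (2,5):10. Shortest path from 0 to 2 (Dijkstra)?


Dijkstra from 0:
Distances: {0: 0, 1: 3, 2: 7, 3: 15, 4: 9, 5: 17}
Shortest distance to 2 = 7, path = [0, 1, 2]


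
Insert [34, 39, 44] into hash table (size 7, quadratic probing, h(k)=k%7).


Insertions: 34->slot 6; 39->slot 4; 44->slot 2
Table: [None, None, 44, None, 39, None, 34]


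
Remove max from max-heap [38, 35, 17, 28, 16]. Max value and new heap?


Max = 38
Replace root with last, heapify down
Resulting heap: [35, 28, 17, 16]


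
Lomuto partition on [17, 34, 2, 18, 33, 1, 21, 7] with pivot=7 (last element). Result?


Elements <= 7 go left of pivot.
Result: [2, 1, 7, 18, 33, 34, 21, 17], pivot at index 2


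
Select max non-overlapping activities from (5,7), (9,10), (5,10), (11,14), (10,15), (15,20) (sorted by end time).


Greedy: pick earliest-ending, then skip overlaps.
Selected (4 activities): [(5, 7), (9, 10), (11, 14), (15, 20)]


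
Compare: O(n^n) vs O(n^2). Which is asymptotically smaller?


quadratic grows slower than n^n
O(n^2) is asymptotically smaller; O(n^n) grows faster


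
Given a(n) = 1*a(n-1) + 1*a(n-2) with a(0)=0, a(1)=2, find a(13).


Build bottom-up:
...a(11)=178, a(12)=288, a(13)=1*288+1*178=466


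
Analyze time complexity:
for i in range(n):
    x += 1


Per nesting level: O(n) = O(n)
Complexity: O(n)


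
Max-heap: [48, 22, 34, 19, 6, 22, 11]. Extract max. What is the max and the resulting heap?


Max = 48
Replace root with last, heapify down
Resulting heap: [34, 22, 22, 19, 6, 11]


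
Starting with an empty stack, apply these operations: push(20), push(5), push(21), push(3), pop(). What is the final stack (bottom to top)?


push(20) -> [20]
push(5) -> [20, 5]
push(21) -> [20, 5, 21]
push(3) -> [20, 5, 21, 3]
pop() returns 3 -> [20, 5, 21]
Final stack (bottom to top): [20, 5, 21]


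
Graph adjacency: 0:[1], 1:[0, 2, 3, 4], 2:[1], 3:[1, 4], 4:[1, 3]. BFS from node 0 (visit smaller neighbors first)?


BFS queue: start with [0]
Visit order: [0, 1, 2, 3, 4]


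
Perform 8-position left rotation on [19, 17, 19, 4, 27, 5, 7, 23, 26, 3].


Left rotate by 8: [26, 3, 19, 17, 19, 4, 27, 5, 7, 23]


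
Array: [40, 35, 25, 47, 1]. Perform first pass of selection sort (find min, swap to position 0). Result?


After one pass: [1, 35, 25, 47, 40]


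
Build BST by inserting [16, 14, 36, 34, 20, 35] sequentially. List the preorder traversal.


Root = 16; build tree by BST insertion.
Preorder traversal: [16, 14, 36, 34, 20, 35]


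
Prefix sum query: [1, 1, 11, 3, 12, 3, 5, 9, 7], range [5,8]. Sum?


Prefix sums: [0, 1, 2, 13, 16, 28, 31, 36, 45, 52]
Sum[5..8] = prefix[9] - prefix[5] = 52 - 28 = 24


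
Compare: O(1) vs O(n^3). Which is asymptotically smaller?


constant grows slower than cubic
O(1) is asymptotically smaller; O(n^3) grows faster


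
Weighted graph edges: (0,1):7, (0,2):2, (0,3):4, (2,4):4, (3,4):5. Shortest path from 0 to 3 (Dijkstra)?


Dijkstra from 0:
Distances: {0: 0, 1: 7, 2: 2, 3: 4, 4: 6}
Shortest distance to 3 = 4, path = [0, 3]


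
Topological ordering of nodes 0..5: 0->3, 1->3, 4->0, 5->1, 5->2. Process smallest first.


Kahn's algorithm, process smallest node first
Order: [4, 0, 5, 1, 2, 3]


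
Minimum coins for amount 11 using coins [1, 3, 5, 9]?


dp[0]=0; dp[i]=1+min(dp[i-c] for c in coins)
...dp[6]=2, dp[7]=3, dp[8]=2, dp[9]=1, dp[10]=2, dp[11]=3
Minimum coins for 11 = 3


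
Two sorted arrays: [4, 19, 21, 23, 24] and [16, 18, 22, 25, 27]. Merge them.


Compare heads, take smaller each step.
Merged: [4, 16, 18, 19, 21, 22, 23, 24, 25, 27]


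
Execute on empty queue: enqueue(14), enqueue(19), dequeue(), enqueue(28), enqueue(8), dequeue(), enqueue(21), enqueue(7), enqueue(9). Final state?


enqueue(14) -> [14]
enqueue(19) -> [14, 19]
dequeue() returns 14 -> [19]
enqueue(28) -> [19, 28]
enqueue(8) -> [19, 28, 8]
dequeue() returns 19 -> [28, 8]
enqueue(21) -> [28, 8, 21]
enqueue(7) -> [28, 8, 21, 7]
enqueue(9) -> [28, 8, 21, 7, 9]
Final queue (front to back): [28, 8, 21, 7, 9]


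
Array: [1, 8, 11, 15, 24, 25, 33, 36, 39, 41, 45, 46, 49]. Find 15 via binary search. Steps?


Search for 15:
[0,12] mid=6 arr[6]=33
[0,5] mid=2 arr[2]=11
[3,5] mid=4 arr[4]=24
[3,3] mid=3 arr[3]=15
Total: 4 comparisons


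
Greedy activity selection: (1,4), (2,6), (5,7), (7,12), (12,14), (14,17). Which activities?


Greedy: pick earliest-ending, then skip overlaps.
Selected (5 activities): [(1, 4), (5, 7), (7, 12), (12, 14), (14, 17)]


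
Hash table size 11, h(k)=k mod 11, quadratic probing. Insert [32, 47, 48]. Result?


Insertions: 32->slot 10; 47->slot 3; 48->slot 4
Table: [None, None, None, 47, 48, None, None, None, None, None, 32]


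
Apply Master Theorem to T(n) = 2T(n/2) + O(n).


a=2, b=2, c=1. log_2(2)=1 = c=1. Case 2: O(n^c log n) = O(n log n)
Complexity: O(n log n)


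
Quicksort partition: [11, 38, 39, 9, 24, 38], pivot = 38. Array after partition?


Elements <= 38 go left of pivot.
Result: [11, 38, 9, 24, 38, 39], pivot at index 4


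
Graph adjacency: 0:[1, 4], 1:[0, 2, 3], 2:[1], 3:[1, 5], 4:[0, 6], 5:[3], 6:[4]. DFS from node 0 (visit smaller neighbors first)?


DFS stack-based: start with [0]
Visit order: [0, 1, 2, 3, 5, 4, 6]


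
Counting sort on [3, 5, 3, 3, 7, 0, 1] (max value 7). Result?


Count array: [1, 1, 0, 3, 0, 1, 0, 1]
Reconstruct: [0, 1, 3, 3, 3, 5, 7]


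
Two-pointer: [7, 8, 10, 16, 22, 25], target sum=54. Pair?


Two pointers: lo=0, hi=5
No pair sums to 54


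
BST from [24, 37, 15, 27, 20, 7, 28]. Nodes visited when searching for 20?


BST root = 24
Search for 20: compare at each node
Path: [24, 15, 20]


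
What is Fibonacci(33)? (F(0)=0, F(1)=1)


F(n)=F(n-1)+F(n-2)
...F(31)=1346269, F(32)=2178309, F(33)=3524578


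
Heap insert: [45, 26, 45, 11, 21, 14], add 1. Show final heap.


Append 1: [45, 26, 45, 11, 21, 14, 1]
Bubble up: no swaps needed
Result: [45, 26, 45, 11, 21, 14, 1]


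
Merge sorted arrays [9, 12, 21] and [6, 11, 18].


Compare heads, take smaller each step.
Merged: [6, 9, 11, 12, 18, 21]


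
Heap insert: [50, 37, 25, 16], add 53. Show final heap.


Append 53: [50, 37, 25, 16, 53]
Bubble up: swap idx 4(53) with idx 1(37); swap idx 1(53) with idx 0(50)
Result: [53, 50, 25, 16, 37]


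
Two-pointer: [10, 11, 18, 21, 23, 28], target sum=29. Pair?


Two pointers: lo=0, hi=5
Found pair: (11, 18) summing to 29


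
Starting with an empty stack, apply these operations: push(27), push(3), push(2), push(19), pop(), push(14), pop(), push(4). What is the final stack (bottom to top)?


push(27) -> [27]
push(3) -> [27, 3]
push(2) -> [27, 3, 2]
push(19) -> [27, 3, 2, 19]
pop() returns 19 -> [27, 3, 2]
push(14) -> [27, 3, 2, 14]
pop() returns 14 -> [27, 3, 2]
push(4) -> [27, 3, 2, 4]
Final stack (bottom to top): [27, 3, 2, 4]


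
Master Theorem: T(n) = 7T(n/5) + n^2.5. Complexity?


a=7, b=5, c=2.5. log_5(7)=1.209 < c=2.5. Case 3: O(n^c) = O(n^2.500)
Complexity: O(n^2.500)


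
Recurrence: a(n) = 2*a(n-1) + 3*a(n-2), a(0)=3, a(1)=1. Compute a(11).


Build bottom-up:
...a(9)=19681, a(10)=59051, a(11)=2*59051+3*19681=177145


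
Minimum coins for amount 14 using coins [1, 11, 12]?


dp[0]=0; dp[i]=1+min(dp[i-c] for c in coins)
...dp[9]=9, dp[10]=10, dp[11]=1, dp[12]=1, dp[13]=2, dp[14]=3
Minimum coins for 14 = 3


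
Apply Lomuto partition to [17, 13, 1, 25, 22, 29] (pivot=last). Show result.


Elements <= 29 go left of pivot.
Result: [17, 13, 1, 25, 22, 29], pivot at index 5


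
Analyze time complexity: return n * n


Analysis: constant-time operation, no loop
Complexity: O(1)


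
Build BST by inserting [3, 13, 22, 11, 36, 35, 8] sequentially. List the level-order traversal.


Root = 3; build tree by BST insertion.
Level-Order traversal: [3, 13, 11, 22, 8, 36, 35]


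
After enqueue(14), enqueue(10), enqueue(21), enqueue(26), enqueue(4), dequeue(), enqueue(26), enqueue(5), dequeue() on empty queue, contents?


enqueue(14) -> [14]
enqueue(10) -> [14, 10]
enqueue(21) -> [14, 10, 21]
enqueue(26) -> [14, 10, 21, 26]
enqueue(4) -> [14, 10, 21, 26, 4]
dequeue() returns 14 -> [10, 21, 26, 4]
enqueue(26) -> [10, 21, 26, 4, 26]
enqueue(5) -> [10, 21, 26, 4, 26, 5]
dequeue() returns 10 -> [21, 26, 4, 26, 5]
Final queue (front to back): [21, 26, 4, 26, 5]


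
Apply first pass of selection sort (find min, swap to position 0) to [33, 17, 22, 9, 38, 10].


After one pass: [9, 17, 22, 33, 38, 10]


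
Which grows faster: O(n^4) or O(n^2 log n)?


n^2 log n grows slower than quartic
O(n^2 log n) is asymptotically smaller; O(n^4) grows faster


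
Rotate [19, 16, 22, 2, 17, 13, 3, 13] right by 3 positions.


Right rotate by 3: [13, 3, 13, 19, 16, 22, 2, 17]


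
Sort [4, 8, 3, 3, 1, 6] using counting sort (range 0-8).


Count array: [0, 1, 0, 2, 1, 0, 1, 0, 1]
Reconstruct: [1, 3, 3, 4, 6, 8]


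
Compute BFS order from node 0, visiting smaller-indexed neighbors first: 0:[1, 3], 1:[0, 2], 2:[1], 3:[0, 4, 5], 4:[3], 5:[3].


BFS queue: start with [0]
Visit order: [0, 1, 3, 2, 4, 5]


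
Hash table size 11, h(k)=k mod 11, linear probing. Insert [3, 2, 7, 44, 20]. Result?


Insertions: 3->slot 3; 2->slot 2; 7->slot 7; 44->slot 0; 20->slot 9
Table: [44, None, 2, 3, None, None, None, 7, None, 20, None]


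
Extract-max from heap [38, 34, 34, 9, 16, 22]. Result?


Max = 38
Replace root with last, heapify down
Resulting heap: [34, 22, 34, 9, 16]


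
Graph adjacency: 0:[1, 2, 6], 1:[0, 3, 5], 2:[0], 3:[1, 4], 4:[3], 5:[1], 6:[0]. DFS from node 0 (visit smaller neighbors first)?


DFS stack-based: start with [0]
Visit order: [0, 1, 3, 4, 5, 2, 6]


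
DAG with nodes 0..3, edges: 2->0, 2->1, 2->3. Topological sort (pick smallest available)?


Kahn's algorithm, process smallest node first
Order: [2, 0, 1, 3]


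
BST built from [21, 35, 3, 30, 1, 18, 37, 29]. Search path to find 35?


BST root = 21
Search for 35: compare at each node
Path: [21, 35]


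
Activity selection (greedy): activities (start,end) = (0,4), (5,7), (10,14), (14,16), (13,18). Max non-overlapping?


Greedy: pick earliest-ending, then skip overlaps.
Selected (4 activities): [(0, 4), (5, 7), (10, 14), (14, 16)]


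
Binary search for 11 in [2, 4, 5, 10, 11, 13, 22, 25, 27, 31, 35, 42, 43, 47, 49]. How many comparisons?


Search for 11:
[0,14] mid=7 arr[7]=25
[0,6] mid=3 arr[3]=10
[4,6] mid=5 arr[5]=13
[4,4] mid=4 arr[4]=11
Total: 4 comparisons


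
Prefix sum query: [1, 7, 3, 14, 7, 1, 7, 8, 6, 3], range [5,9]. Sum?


Prefix sums: [0, 1, 8, 11, 25, 32, 33, 40, 48, 54, 57]
Sum[5..9] = prefix[10] - prefix[5] = 57 - 32 = 25


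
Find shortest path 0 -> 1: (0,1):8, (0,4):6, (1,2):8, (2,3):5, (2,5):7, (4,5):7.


Dijkstra from 0:
Distances: {0: 0, 1: 8, 2: 16, 3: 21, 4: 6, 5: 13}
Shortest distance to 1 = 8, path = [0, 1]


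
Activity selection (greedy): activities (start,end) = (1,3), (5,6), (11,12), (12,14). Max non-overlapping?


Greedy: pick earliest-ending, then skip overlaps.
Selected (4 activities): [(1, 3), (5, 6), (11, 12), (12, 14)]


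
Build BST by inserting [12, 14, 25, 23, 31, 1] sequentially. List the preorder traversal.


Root = 12; build tree by BST insertion.
Preorder traversal: [12, 1, 14, 25, 23, 31]


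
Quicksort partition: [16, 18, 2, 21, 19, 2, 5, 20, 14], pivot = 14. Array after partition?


Elements <= 14 go left of pivot.
Result: [2, 2, 5, 14, 19, 18, 16, 20, 21], pivot at index 3


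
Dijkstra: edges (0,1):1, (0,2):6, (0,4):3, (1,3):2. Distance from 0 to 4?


Dijkstra from 0:
Distances: {0: 0, 1: 1, 2: 6, 3: 3, 4: 3}
Shortest distance to 4 = 3, path = [0, 4]


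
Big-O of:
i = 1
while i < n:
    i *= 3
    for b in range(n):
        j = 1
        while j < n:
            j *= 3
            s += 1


Per nesting level: O(log n) * O(n) * O(log n) = O(n (log n)^2)
Complexity: O(n (log n)^2)


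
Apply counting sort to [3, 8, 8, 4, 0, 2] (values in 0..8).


Count array: [1, 0, 1, 1, 1, 0, 0, 0, 2]
Reconstruct: [0, 2, 3, 4, 8, 8]


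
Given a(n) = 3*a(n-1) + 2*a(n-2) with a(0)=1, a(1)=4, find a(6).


Build bottom-up:
...a(4)=178, a(5)=634, a(6)=3*634+2*178=2258


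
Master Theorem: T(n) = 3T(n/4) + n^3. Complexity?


a=3, b=4, c=3. log_4(3)=0.792 < c=3. Case 3: O(n^c) = O(n^3)
Complexity: O(n^3)


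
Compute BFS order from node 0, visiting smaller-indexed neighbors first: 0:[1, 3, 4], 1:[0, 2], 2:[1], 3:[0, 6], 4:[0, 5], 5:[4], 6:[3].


BFS queue: start with [0]
Visit order: [0, 1, 3, 4, 2, 6, 5]


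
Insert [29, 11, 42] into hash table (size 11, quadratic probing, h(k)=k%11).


Insertions: 29->slot 7; 11->slot 0; 42->slot 9
Table: [11, None, None, None, None, None, None, 29, None, 42, None]


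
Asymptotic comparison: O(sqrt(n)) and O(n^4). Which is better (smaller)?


sublinear grows slower than quartic
O(sqrt(n)) is asymptotically smaller; O(n^4) grows faster


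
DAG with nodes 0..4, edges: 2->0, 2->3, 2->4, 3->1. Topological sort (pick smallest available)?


Kahn's algorithm, process smallest node first
Order: [2, 0, 3, 1, 4]


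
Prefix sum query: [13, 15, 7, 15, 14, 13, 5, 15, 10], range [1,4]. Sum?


Prefix sums: [0, 13, 28, 35, 50, 64, 77, 82, 97, 107]
Sum[1..4] = prefix[5] - prefix[1] = 64 - 13 = 51


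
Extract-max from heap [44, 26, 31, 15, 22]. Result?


Max = 44
Replace root with last, heapify down
Resulting heap: [31, 26, 22, 15]


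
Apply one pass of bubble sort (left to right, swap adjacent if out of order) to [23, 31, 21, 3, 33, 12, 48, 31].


After one pass: [23, 21, 3, 31, 12, 33, 31, 48]


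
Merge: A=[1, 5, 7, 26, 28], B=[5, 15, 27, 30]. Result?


Compare heads, take smaller each step.
Merged: [1, 5, 5, 7, 15, 26, 27, 28, 30]


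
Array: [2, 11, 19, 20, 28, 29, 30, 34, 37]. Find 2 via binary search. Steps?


Search for 2:
[0,8] mid=4 arr[4]=28
[0,3] mid=1 arr[1]=11
[0,0] mid=0 arr[0]=2
Total: 3 comparisons


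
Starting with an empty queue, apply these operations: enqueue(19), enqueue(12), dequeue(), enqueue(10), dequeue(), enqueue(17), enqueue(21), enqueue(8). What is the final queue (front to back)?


enqueue(19) -> [19]
enqueue(12) -> [19, 12]
dequeue() returns 19 -> [12]
enqueue(10) -> [12, 10]
dequeue() returns 12 -> [10]
enqueue(17) -> [10, 17]
enqueue(21) -> [10, 17, 21]
enqueue(8) -> [10, 17, 21, 8]
Final queue (front to back): [10, 17, 21, 8]


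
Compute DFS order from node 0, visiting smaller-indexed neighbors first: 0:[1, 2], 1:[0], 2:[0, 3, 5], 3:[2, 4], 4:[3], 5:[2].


DFS stack-based: start with [0]
Visit order: [0, 1, 2, 3, 4, 5]


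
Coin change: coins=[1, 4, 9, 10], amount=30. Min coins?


dp[0]=0; dp[i]=1+min(dp[i-c] for c in coins)
...dp[25]=4, dp[26]=4, dp[27]=3, dp[28]=3, dp[29]=3, dp[30]=3
Minimum coins for 30 = 3


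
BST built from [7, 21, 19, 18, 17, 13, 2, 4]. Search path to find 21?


BST root = 7
Search for 21: compare at each node
Path: [7, 21]


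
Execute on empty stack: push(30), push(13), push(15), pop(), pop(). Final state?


push(30) -> [30]
push(13) -> [30, 13]
push(15) -> [30, 13, 15]
pop() returns 15 -> [30, 13]
pop() returns 13 -> [30]
Final stack (bottom to top): [30]


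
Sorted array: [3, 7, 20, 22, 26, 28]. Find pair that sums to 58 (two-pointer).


Two pointers: lo=0, hi=5
No pair sums to 58


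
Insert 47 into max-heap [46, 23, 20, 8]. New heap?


Append 47: [46, 23, 20, 8, 47]
Bubble up: swap idx 4(47) with idx 1(23); swap idx 1(47) with idx 0(46)
Result: [47, 46, 20, 8, 23]


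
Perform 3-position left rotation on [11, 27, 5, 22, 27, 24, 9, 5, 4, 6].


Left rotate by 3: [22, 27, 24, 9, 5, 4, 6, 11, 27, 5]


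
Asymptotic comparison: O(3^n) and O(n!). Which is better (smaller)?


exponential (base 3) grows slower than factorial
O(3^n) is asymptotically smaller; O(n!) grows faster


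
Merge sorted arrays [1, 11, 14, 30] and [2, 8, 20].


Compare heads, take smaller each step.
Merged: [1, 2, 8, 11, 14, 20, 30]


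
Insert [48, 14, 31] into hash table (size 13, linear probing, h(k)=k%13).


Insertions: 48->slot 9; 14->slot 1; 31->slot 5
Table: [None, 14, None, None, None, 31, None, None, None, 48, None, None, None]


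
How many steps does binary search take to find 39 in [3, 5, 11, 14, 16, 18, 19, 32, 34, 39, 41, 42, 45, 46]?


Search for 39:
[0,13] mid=6 arr[6]=19
[7,13] mid=10 arr[10]=41
[7,9] mid=8 arr[8]=34
[9,9] mid=9 arr[9]=39
Total: 4 comparisons


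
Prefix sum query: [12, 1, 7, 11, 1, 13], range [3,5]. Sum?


Prefix sums: [0, 12, 13, 20, 31, 32, 45]
Sum[3..5] = prefix[6] - prefix[3] = 45 - 20 = 25


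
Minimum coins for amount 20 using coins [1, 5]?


dp[0]=0; dp[i]=1+min(dp[i-c] for c in coins)
...dp[15]=3, dp[16]=4, dp[17]=5, dp[18]=6, dp[19]=7, dp[20]=4
Minimum coins for 20 = 4


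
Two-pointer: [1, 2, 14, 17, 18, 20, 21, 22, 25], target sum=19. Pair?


Two pointers: lo=0, hi=8
Found pair: (1, 18) summing to 19


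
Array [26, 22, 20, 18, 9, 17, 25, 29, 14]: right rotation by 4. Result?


Right rotate by 4: [17, 25, 29, 14, 26, 22, 20, 18, 9]


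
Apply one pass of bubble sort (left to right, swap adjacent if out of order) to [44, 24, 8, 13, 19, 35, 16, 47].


After one pass: [24, 8, 13, 19, 35, 16, 44, 47]


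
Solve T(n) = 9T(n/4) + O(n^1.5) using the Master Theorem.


a=9, b=4, c=1.5. log_4(9)=1.585 > c=1.5. Case 1: O(n^log_b(a)) = O(n^1.585)
Complexity: O(n^1.585)


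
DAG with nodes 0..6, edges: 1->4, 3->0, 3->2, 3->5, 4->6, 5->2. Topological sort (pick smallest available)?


Kahn's algorithm, process smallest node first
Order: [1, 3, 0, 4, 5, 2, 6]


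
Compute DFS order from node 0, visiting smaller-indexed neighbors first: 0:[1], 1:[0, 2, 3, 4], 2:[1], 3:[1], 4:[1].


DFS stack-based: start with [0]
Visit order: [0, 1, 2, 3, 4]


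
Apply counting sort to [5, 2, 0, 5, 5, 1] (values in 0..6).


Count array: [1, 1, 1, 0, 0, 3, 0]
Reconstruct: [0, 1, 2, 5, 5, 5]


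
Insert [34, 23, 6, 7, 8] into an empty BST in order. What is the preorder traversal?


Root = 34; build tree by BST insertion.
Preorder traversal: [34, 23, 6, 7, 8]


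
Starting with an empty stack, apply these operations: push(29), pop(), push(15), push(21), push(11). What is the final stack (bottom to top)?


push(29) -> [29]
pop() returns 29 -> []
push(15) -> [15]
push(21) -> [15, 21]
push(11) -> [15, 21, 11]
Final stack (bottom to top): [15, 21, 11]


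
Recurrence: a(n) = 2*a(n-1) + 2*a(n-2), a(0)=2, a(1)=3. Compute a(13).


Build bottom-up:
...a(11)=81568, a(12)=222848, a(13)=2*222848+2*81568=608832


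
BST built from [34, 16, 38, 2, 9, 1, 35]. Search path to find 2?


BST root = 34
Search for 2: compare at each node
Path: [34, 16, 2]


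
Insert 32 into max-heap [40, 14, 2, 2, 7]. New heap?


Append 32: [40, 14, 2, 2, 7, 32]
Bubble up: swap idx 5(32) with idx 2(2)
Result: [40, 14, 32, 2, 7, 2]


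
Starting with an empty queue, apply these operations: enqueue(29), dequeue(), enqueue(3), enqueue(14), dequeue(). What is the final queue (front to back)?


enqueue(29) -> [29]
dequeue() returns 29 -> []
enqueue(3) -> [3]
enqueue(14) -> [3, 14]
dequeue() returns 3 -> [14]
Final queue (front to back): [14]


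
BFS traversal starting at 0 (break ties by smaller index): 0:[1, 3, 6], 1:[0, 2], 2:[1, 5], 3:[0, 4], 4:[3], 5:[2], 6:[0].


BFS queue: start with [0]
Visit order: [0, 1, 3, 6, 2, 4, 5]


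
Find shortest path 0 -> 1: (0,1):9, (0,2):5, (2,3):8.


Dijkstra from 0:
Distances: {0: 0, 1: 9, 2: 5, 3: 13}
Shortest distance to 1 = 9, path = [0, 1]


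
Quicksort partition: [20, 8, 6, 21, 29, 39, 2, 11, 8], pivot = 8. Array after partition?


Elements <= 8 go left of pivot.
Result: [8, 6, 2, 8, 29, 39, 20, 11, 21], pivot at index 3


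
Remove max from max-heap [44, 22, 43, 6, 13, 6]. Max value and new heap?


Max = 44
Replace root with last, heapify down
Resulting heap: [43, 22, 6, 6, 13]
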